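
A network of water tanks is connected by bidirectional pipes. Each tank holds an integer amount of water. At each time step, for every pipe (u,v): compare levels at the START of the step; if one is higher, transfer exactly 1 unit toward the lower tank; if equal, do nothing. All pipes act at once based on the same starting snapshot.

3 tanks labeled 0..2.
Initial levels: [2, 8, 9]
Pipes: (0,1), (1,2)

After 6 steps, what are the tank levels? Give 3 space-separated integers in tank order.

Answer: 7 5 7

Derivation:
Step 1: flows [1->0,2->1] -> levels [3 8 8]
Step 2: flows [1->0,1=2] -> levels [4 7 8]
Step 3: flows [1->0,2->1] -> levels [5 7 7]
Step 4: flows [1->0,1=2] -> levels [6 6 7]
Step 5: flows [0=1,2->1] -> levels [6 7 6]
Step 6: flows [1->0,1->2] -> levels [7 5 7]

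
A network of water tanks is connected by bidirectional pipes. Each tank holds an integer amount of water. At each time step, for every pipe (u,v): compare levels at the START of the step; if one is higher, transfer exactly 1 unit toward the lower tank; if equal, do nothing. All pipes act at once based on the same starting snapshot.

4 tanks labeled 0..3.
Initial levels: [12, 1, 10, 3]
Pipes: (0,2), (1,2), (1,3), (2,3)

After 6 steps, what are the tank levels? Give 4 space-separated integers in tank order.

Step 1: flows [0->2,2->1,3->1,2->3] -> levels [11 3 9 3]
Step 2: flows [0->2,2->1,1=3,2->3] -> levels [10 4 8 4]
Step 3: flows [0->2,2->1,1=3,2->3] -> levels [9 5 7 5]
Step 4: flows [0->2,2->1,1=3,2->3] -> levels [8 6 6 6]
Step 5: flows [0->2,1=2,1=3,2=3] -> levels [7 6 7 6]
Step 6: flows [0=2,2->1,1=3,2->3] -> levels [7 7 5 7]

Answer: 7 7 5 7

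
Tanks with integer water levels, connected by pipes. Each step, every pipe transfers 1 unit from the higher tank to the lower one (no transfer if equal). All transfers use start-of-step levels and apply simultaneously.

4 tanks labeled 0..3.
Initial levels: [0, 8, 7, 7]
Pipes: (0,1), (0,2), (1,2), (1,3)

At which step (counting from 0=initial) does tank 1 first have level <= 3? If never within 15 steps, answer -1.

Answer: -1

Derivation:
Step 1: flows [1->0,2->0,1->2,1->3] -> levels [2 5 7 8]
Step 2: flows [1->0,2->0,2->1,3->1] -> levels [4 6 5 7]
Step 3: flows [1->0,2->0,1->2,3->1] -> levels [6 5 5 6]
Step 4: flows [0->1,0->2,1=2,3->1] -> levels [4 7 6 5]
Step 5: flows [1->0,2->0,1->2,1->3] -> levels [6 4 6 6]
Step 6: flows [0->1,0=2,2->1,3->1] -> levels [5 7 5 5]
Step 7: flows [1->0,0=2,1->2,1->3] -> levels [6 4 6 6]
  -> period-2 cycle (repeats step 5); tank 1 never drops to <=3
Tank 1 never reaches <=3 within 15 steps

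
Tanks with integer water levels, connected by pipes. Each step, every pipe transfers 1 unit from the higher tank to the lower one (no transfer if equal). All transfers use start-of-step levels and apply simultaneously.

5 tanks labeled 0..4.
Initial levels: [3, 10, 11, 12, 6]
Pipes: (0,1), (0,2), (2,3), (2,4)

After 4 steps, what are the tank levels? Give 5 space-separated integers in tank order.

Answer: 7 8 11 8 8

Derivation:
Step 1: flows [1->0,2->0,3->2,2->4] -> levels [5 9 10 11 7]
Step 2: flows [1->0,2->0,3->2,2->4] -> levels [7 8 9 10 8]
Step 3: flows [1->0,2->0,3->2,2->4] -> levels [9 7 8 9 9]
Step 4: flows [0->1,0->2,3->2,4->2] -> levels [7 8 11 8 8]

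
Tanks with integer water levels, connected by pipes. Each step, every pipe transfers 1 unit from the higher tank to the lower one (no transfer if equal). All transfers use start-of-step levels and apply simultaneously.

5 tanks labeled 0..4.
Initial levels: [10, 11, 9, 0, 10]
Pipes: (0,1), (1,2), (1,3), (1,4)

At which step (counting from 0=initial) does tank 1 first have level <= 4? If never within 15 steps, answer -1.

Step 1: flows [1->0,1->2,1->3,1->4] -> levels [11 7 10 1 11]
Step 2: flows [0->1,2->1,1->3,4->1] -> levels [10 9 9 2 10]
Step 3: flows [0->1,1=2,1->3,4->1] -> levels [9 10 9 3 9]
Step 4: flows [1->0,1->2,1->3,1->4] -> levels [10 6 10 4 10]
Step 5: flows [0->1,2->1,1->3,4->1] -> levels [9 8 9 5 9]
Step 6: flows [0->1,2->1,1->3,4->1] -> levels [8 10 8 6 8]
Step 7: flows [1->0,1->2,1->3,1->4] -> levels [9 6 9 7 9]
Step 8: flows [0->1,2->1,3->1,4->1] -> levels [8 10 8 6 8]
  -> period-2 cycle (repeats step 6); tank 1 never drops to <=4
Tank 1 never reaches <=4 within 15 steps

Answer: -1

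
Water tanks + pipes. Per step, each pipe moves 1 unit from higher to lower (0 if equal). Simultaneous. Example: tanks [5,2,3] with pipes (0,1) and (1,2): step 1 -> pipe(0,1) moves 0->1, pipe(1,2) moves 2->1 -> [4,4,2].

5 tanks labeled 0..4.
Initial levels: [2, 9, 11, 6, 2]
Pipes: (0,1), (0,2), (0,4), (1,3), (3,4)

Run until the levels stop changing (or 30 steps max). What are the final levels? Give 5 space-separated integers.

Step 1: flows [1->0,2->0,0=4,1->3,3->4] -> levels [4 7 10 6 3]
Step 2: flows [1->0,2->0,0->4,1->3,3->4] -> levels [5 5 9 6 5]
Step 3: flows [0=1,2->0,0=4,3->1,3->4] -> levels [6 6 8 4 6]
Step 4: flows [0=1,2->0,0=4,1->3,4->3] -> levels [7 5 7 6 5]
Step 5: flows [0->1,0=2,0->4,3->1,3->4] -> levels [5 7 7 4 7]
Step 6: flows [1->0,2->0,4->0,1->3,4->3] -> levels [8 5 6 6 5]
Step 7: flows [0->1,0->2,0->4,3->1,3->4] -> levels [5 7 7 4 7]
  -> period-2 cycle: step 7 state = step 5 state; never stabilizes
  -> state at step 30: (30-5) mod 2 = 1, same as step 6 -> [8 5 6 6 5]

Answer: 8 5 6 6 5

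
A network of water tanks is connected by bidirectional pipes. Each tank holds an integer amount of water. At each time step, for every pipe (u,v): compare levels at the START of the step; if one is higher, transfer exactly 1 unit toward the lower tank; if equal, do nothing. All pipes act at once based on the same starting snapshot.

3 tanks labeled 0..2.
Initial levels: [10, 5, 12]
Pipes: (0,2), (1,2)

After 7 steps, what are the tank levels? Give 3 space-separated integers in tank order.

Step 1: flows [2->0,2->1] -> levels [11 6 10]
Step 2: flows [0->2,2->1] -> levels [10 7 10]
Step 3: flows [0=2,2->1] -> levels [10 8 9]
Step 4: flows [0->2,2->1] -> levels [9 9 9]
Step 5: flows [0=2,1=2] -> levels [9 9 9]
  -> stable; steps 6..7 unchanged -> [9 9 9]

Answer: 9 9 9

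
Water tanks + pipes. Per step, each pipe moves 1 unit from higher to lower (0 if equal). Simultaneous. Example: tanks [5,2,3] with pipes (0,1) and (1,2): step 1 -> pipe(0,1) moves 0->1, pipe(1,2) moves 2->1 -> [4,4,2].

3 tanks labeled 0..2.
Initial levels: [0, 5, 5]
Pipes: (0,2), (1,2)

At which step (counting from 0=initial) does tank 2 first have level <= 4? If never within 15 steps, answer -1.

Answer: 1

Derivation:
Step 1: flows [2->0,1=2] -> levels [1 5 4]
Tank 2 first reaches <=4 at step 1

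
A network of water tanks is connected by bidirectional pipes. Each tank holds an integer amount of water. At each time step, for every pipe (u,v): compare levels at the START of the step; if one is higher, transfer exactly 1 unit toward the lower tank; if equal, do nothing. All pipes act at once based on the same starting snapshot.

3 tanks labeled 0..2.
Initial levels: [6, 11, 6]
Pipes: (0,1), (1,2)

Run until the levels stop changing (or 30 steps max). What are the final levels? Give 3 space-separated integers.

Answer: 8 7 8

Derivation:
Step 1: flows [1->0,1->2] -> levels [7 9 7]
Step 2: flows [1->0,1->2] -> levels [8 7 8]
Step 3: flows [0->1,2->1] -> levels [7 9 7]
  -> period-2 cycle: step 3 state = step 1 state; never stabilizes
  -> state at step 30: (30-1) mod 2 = 1, same as step 2 -> [8 7 8]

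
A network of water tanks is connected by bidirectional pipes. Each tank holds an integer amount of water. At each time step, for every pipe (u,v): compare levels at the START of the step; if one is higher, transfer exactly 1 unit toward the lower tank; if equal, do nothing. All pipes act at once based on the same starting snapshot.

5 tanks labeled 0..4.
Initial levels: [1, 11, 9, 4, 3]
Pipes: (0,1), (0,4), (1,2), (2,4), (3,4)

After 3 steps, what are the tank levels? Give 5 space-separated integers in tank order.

Step 1: flows [1->0,4->0,1->2,2->4,3->4] -> levels [3 9 9 3 4]
Step 2: flows [1->0,4->0,1=2,2->4,4->3] -> levels [5 8 8 4 3]
Step 3: flows [1->0,0->4,1=2,2->4,3->4] -> levels [5 7 7 3 6]

Answer: 5 7 7 3 6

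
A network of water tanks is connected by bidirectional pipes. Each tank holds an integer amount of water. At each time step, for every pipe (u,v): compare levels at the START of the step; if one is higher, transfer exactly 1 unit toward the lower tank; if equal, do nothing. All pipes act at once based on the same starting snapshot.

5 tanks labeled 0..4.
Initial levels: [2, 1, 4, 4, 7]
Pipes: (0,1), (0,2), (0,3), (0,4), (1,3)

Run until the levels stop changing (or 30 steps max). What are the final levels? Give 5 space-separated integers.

Answer: 2 3 4 4 5

Derivation:
Step 1: flows [0->1,2->0,3->0,4->0,3->1] -> levels [4 3 3 2 6]
Step 2: flows [0->1,0->2,0->3,4->0,1->3] -> levels [2 3 4 4 5]
Step 3: flows [1->0,2->0,3->0,4->0,3->1] -> levels [6 3 3 2 4]
Step 4: flows [0->1,0->2,0->3,0->4,1->3] -> levels [2 3 4 4 5]
  -> period-2 cycle: step 4 state = step 2 state; never stabilizes
  -> state at step 30: (30-2) mod 2 = 0, same as step 2 -> [2 3 4 4 5]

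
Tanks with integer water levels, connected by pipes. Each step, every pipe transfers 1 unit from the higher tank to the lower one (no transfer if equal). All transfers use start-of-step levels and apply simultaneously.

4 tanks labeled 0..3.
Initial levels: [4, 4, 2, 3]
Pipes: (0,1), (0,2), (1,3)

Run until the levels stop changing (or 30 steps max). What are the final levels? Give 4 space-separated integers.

Step 1: flows [0=1,0->2,1->3] -> levels [3 3 3 4]
Step 2: flows [0=1,0=2,3->1] -> levels [3 4 3 3]
Step 3: flows [1->0,0=2,1->3] -> levels [4 2 3 4]
Step 4: flows [0->1,0->2,3->1] -> levels [2 4 4 3]
Step 5: flows [1->0,2->0,1->3] -> levels [4 2 3 4]
  -> period-2 cycle: step 5 state = step 3 state; never stabilizes
  -> state at step 30: (30-3) mod 2 = 1, same as step 4 -> [2 4 4 3]

Answer: 2 4 4 3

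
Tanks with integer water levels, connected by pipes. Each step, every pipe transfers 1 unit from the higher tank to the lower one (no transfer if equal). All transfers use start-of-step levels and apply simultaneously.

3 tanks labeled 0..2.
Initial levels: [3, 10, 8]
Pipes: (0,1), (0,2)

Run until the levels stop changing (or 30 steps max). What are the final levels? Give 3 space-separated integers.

Step 1: flows [1->0,2->0] -> levels [5 9 7]
Step 2: flows [1->0,2->0] -> levels [7 8 6]
Step 3: flows [1->0,0->2] -> levels [7 7 7]
Step 4: flows [0=1,0=2] -> levels [7 7 7]
  -> stable (no change)

Answer: 7 7 7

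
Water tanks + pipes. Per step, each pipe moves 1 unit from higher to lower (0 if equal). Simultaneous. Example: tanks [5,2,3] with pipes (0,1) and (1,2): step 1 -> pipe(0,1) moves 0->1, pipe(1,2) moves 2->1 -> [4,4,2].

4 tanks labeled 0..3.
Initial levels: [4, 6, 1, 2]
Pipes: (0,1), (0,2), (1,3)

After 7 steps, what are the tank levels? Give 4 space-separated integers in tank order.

Answer: 2 4 4 3

Derivation:
Step 1: flows [1->0,0->2,1->3] -> levels [4 4 2 3]
Step 2: flows [0=1,0->2,1->3] -> levels [3 3 3 4]
Step 3: flows [0=1,0=2,3->1] -> levels [3 4 3 3]
Step 4: flows [1->0,0=2,1->3] -> levels [4 2 3 4]
Step 5: flows [0->1,0->2,3->1] -> levels [2 4 4 3]
Step 6: flows [1->0,2->0,1->3] -> levels [4 2 3 4]
  -> period-2 cycle: step 6 state = step 4 state
  -> state at step 7: (7-4) mod 2 = 1, same as step 5 -> [2 4 4 3]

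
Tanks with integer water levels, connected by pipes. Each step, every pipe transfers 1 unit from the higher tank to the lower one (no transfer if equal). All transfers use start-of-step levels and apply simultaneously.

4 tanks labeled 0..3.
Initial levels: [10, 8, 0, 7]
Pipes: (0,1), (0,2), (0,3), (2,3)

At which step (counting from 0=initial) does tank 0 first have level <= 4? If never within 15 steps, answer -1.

Step 1: flows [0->1,0->2,0->3,3->2] -> levels [7 9 2 7]
Step 2: flows [1->0,0->2,0=3,3->2] -> levels [7 8 4 6]
Step 3: flows [1->0,0->2,0->3,3->2] -> levels [6 7 6 6]
Step 4: flows [1->0,0=2,0=3,2=3] -> levels [7 6 6 6]
Step 5: flows [0->1,0->2,0->3,2=3] -> levels [4 7 7 7]
Tank 0 first reaches <=4 at step 5

Answer: 5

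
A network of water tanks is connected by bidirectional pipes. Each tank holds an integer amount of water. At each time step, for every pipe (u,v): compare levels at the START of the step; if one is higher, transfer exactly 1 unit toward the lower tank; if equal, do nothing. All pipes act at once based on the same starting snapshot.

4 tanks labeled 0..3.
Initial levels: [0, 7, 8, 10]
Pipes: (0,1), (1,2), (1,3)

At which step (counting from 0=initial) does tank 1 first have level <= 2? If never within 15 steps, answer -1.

Step 1: flows [1->0,2->1,3->1] -> levels [1 8 7 9]
Step 2: flows [1->0,1->2,3->1] -> levels [2 7 8 8]
Step 3: flows [1->0,2->1,3->1] -> levels [3 8 7 7]
Step 4: flows [1->0,1->2,1->3] -> levels [4 5 8 8]
Step 5: flows [1->0,2->1,3->1] -> levels [5 6 7 7]
Step 6: flows [1->0,2->1,3->1] -> levels [6 7 6 6]
Step 7: flows [1->0,1->2,1->3] -> levels [7 4 7 7]
Step 8: flows [0->1,2->1,3->1] -> levels [6 7 6 6]
  -> period-2 cycle (repeats step 6); tank 1 never drops to <=2
Tank 1 never reaches <=2 within 15 steps

Answer: -1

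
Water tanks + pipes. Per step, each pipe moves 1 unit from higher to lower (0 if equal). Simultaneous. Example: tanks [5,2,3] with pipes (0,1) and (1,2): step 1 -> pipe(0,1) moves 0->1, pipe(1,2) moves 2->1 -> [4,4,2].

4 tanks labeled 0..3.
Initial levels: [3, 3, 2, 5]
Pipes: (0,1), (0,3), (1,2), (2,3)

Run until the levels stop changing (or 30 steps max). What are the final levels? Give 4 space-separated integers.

Answer: 2 4 2 5

Derivation:
Step 1: flows [0=1,3->0,1->2,3->2] -> levels [4 2 4 3]
Step 2: flows [0->1,0->3,2->1,2->3] -> levels [2 4 2 5]
Step 3: flows [1->0,3->0,1->2,3->2] -> levels [4 2 4 3]
  -> period-2 cycle: step 3 state = step 1 state; never stabilizes
  -> state at step 30: (30-1) mod 2 = 1, same as step 2 -> [2 4 2 5]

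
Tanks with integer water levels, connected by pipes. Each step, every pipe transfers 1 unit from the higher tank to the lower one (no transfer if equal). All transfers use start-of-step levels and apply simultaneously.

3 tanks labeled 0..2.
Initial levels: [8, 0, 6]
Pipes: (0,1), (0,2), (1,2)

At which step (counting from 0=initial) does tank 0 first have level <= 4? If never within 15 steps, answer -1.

Step 1: flows [0->1,0->2,2->1] -> levels [6 2 6]
Step 2: flows [0->1,0=2,2->1] -> levels [5 4 5]
Step 3: flows [0->1,0=2,2->1] -> levels [4 6 4]
Tank 0 first reaches <=4 at step 3

Answer: 3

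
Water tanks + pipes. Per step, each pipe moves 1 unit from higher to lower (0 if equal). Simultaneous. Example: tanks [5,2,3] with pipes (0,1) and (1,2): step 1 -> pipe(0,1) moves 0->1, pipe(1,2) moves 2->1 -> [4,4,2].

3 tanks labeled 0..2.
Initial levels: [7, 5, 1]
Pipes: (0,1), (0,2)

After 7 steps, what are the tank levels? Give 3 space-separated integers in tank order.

Answer: 3 5 5

Derivation:
Step 1: flows [0->1,0->2] -> levels [5 6 2]
Step 2: flows [1->0,0->2] -> levels [5 5 3]
Step 3: flows [0=1,0->2] -> levels [4 5 4]
Step 4: flows [1->0,0=2] -> levels [5 4 4]
Step 5: flows [0->1,0->2] -> levels [3 5 5]
Step 6: flows [1->0,2->0] -> levels [5 4 4]
  -> period-2 cycle: step 6 state = step 4 state
  -> state at step 7: (7-4) mod 2 = 1, same as step 5 -> [3 5 5]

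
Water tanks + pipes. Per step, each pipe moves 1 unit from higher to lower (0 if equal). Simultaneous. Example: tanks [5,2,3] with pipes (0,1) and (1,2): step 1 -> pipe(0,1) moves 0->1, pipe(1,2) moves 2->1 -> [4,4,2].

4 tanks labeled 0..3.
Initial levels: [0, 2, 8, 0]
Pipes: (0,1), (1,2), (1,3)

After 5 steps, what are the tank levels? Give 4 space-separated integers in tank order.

Step 1: flows [1->0,2->1,1->3] -> levels [1 1 7 1]
Step 2: flows [0=1,2->1,1=3] -> levels [1 2 6 1]
Step 3: flows [1->0,2->1,1->3] -> levels [2 1 5 2]
Step 4: flows [0->1,2->1,3->1] -> levels [1 4 4 1]
Step 5: flows [1->0,1=2,1->3] -> levels [2 2 4 2]

Answer: 2 2 4 2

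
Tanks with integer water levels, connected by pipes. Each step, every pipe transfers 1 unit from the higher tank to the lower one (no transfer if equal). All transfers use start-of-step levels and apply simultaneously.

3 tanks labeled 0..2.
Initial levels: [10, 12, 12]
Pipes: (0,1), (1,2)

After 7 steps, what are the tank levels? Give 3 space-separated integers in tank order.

Answer: 12 10 12

Derivation:
Step 1: flows [1->0,1=2] -> levels [11 11 12]
Step 2: flows [0=1,2->1] -> levels [11 12 11]
Step 3: flows [1->0,1->2] -> levels [12 10 12]
Step 4: flows [0->1,2->1] -> levels [11 12 11]
  -> period-2 cycle: step 4 state = step 2 state
  -> state at step 7: (7-2) mod 2 = 1, same as step 3 -> [12 10 12]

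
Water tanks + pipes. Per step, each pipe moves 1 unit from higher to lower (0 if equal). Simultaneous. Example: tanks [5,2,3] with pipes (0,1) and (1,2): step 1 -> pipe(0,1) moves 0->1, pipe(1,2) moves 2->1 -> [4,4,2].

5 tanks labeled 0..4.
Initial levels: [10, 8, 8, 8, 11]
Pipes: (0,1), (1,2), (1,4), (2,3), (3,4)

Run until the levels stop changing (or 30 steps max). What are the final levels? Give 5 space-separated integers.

Answer: 10 7 10 8 10

Derivation:
Step 1: flows [0->1,1=2,4->1,2=3,4->3] -> levels [9 10 8 9 9]
Step 2: flows [1->0,1->2,1->4,3->2,3=4] -> levels [10 7 10 8 10]
Step 3: flows [0->1,2->1,4->1,2->3,4->3] -> levels [9 10 8 10 8]
Step 4: flows [1->0,1->2,1->4,3->2,3->4] -> levels [10 7 10 8 10]
  -> period-2 cycle: step 4 state = step 2 state; never stabilizes
  -> state at step 30: (30-2) mod 2 = 0, same as step 2 -> [10 7 10 8 10]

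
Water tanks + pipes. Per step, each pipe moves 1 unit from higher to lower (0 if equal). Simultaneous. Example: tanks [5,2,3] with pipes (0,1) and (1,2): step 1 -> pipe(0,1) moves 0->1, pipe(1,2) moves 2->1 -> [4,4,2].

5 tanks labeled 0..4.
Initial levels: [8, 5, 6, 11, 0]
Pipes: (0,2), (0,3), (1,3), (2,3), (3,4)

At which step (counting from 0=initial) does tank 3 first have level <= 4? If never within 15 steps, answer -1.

Answer: 5

Derivation:
Step 1: flows [0->2,3->0,3->1,3->2,3->4] -> levels [8 6 8 7 1]
Step 2: flows [0=2,0->3,3->1,2->3,3->4] -> levels [7 7 7 7 2]
Step 3: flows [0=2,0=3,1=3,2=3,3->4] -> levels [7 7 7 6 3]
Step 4: flows [0=2,0->3,1->3,2->3,3->4] -> levels [6 6 6 8 4]
Step 5: flows [0=2,3->0,3->1,3->2,3->4] -> levels [7 7 7 4 5]
Tank 3 first reaches <=4 at step 5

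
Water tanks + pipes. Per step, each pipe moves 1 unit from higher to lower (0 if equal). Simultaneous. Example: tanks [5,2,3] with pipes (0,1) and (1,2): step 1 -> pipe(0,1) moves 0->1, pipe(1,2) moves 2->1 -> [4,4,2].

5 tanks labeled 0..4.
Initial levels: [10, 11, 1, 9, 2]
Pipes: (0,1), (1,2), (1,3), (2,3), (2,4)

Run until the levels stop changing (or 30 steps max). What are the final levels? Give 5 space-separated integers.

Answer: 8 5 8 6 6

Derivation:
Step 1: flows [1->0,1->2,1->3,3->2,4->2] -> levels [11 8 4 9 1]
Step 2: flows [0->1,1->2,3->1,3->2,2->4] -> levels [10 9 5 7 2]
Step 3: flows [0->1,1->2,1->3,3->2,2->4] -> levels [9 8 6 7 3]
Step 4: flows [0->1,1->2,1->3,3->2,2->4] -> levels [8 7 7 7 4]
Step 5: flows [0->1,1=2,1=3,2=3,2->4] -> levels [7 8 6 7 5]
Step 6: flows [1->0,1->2,1->3,3->2,2->4] -> levels [8 5 7 7 6]
Step 7: flows [0->1,2->1,3->1,2=3,2->4] -> levels [7 8 5 6 7]
Step 8: flows [1->0,1->2,1->3,3->2,4->2] -> levels [8 5 8 6 6]
Step 9: flows [0->1,2->1,3->1,2->3,2->4] -> levels [7 8 5 6 7]
  -> period-2 cycle: step 9 state = step 7 state; never stabilizes
  -> state at step 30: (30-7) mod 2 = 1, same as step 8 -> [8 5 8 6 6]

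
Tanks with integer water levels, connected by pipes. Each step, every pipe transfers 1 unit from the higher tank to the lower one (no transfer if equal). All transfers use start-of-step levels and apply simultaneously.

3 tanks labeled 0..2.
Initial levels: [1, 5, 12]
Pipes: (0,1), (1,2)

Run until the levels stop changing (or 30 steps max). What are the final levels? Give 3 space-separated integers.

Answer: 6 6 6

Derivation:
Step 1: flows [1->0,2->1] -> levels [2 5 11]
Step 2: flows [1->0,2->1] -> levels [3 5 10]
Step 3: flows [1->0,2->1] -> levels [4 5 9]
Step 4: flows [1->0,2->1] -> levels [5 5 8]
Step 5: flows [0=1,2->1] -> levels [5 6 7]
Step 6: flows [1->0,2->1] -> levels [6 6 6]
Step 7: flows [0=1,1=2] -> levels [6 6 6]
  -> stable (no change)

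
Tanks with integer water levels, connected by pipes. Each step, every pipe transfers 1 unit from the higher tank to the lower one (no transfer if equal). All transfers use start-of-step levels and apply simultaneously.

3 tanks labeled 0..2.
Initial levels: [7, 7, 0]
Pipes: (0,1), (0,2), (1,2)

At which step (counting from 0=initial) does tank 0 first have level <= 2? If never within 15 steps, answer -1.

Step 1: flows [0=1,0->2,1->2] -> levels [6 6 2]
Step 2: flows [0=1,0->2,1->2] -> levels [5 5 4]
Step 3: flows [0=1,0->2,1->2] -> levels [4 4 6]
Step 4: flows [0=1,2->0,2->1] -> levels [5 5 4]
  -> period-2 cycle (repeats step 2); tank 0 never drops to <=2
Tank 0 never reaches <=2 within 15 steps

Answer: -1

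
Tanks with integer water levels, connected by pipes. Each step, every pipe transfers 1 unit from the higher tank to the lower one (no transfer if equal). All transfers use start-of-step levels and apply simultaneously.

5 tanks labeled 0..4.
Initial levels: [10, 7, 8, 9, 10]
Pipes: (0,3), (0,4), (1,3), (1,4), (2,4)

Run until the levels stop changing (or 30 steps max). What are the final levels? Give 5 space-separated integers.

Step 1: flows [0->3,0=4,3->1,4->1,4->2] -> levels [9 9 9 9 8]
Step 2: flows [0=3,0->4,1=3,1->4,2->4] -> levels [8 8 8 9 11]
Step 3: flows [3->0,4->0,3->1,4->1,4->2] -> levels [10 10 9 7 8]
Step 4: flows [0->3,0->4,1->3,1->4,2->4] -> levels [8 8 8 9 11]
  -> period-2 cycle: step 4 state = step 2 state; never stabilizes
  -> state at step 30: (30-2) mod 2 = 0, same as step 2 -> [8 8 8 9 11]

Answer: 8 8 8 9 11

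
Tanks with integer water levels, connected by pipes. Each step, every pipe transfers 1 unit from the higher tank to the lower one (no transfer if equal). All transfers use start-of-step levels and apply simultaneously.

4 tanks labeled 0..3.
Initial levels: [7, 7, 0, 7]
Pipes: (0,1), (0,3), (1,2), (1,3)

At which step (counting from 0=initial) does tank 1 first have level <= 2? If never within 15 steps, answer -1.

Step 1: flows [0=1,0=3,1->2,1=3] -> levels [7 6 1 7]
Step 2: flows [0->1,0=3,1->2,3->1] -> levels [6 7 2 6]
Step 3: flows [1->0,0=3,1->2,1->3] -> levels [7 4 3 7]
Step 4: flows [0->1,0=3,1->2,3->1] -> levels [6 5 4 6]
Step 5: flows [0->1,0=3,1->2,3->1] -> levels [5 6 5 5]
Step 6: flows [1->0,0=3,1->2,1->3] -> levels [6 3 6 6]
Step 7: flows [0->1,0=3,2->1,3->1] -> levels [5 6 5 5]
  -> period-2 cycle (repeats step 5); tank 1 never drops to <=2
Tank 1 never reaches <=2 within 15 steps

Answer: -1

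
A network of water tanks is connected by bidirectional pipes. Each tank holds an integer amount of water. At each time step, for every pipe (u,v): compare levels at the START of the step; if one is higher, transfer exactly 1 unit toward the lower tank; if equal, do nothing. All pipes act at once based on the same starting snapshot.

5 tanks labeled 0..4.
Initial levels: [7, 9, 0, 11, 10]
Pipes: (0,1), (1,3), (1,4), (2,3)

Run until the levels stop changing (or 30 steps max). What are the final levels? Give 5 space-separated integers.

Answer: 8 6 7 8 8

Derivation:
Step 1: flows [1->0,3->1,4->1,3->2] -> levels [8 10 1 9 9]
Step 2: flows [1->0,1->3,1->4,3->2] -> levels [9 7 2 9 10]
Step 3: flows [0->1,3->1,4->1,3->2] -> levels [8 10 3 7 9]
Step 4: flows [1->0,1->3,1->4,3->2] -> levels [9 7 4 7 10]
Step 5: flows [0->1,1=3,4->1,3->2] -> levels [8 9 5 6 9]
Step 6: flows [1->0,1->3,1=4,3->2] -> levels [9 7 6 6 9]
Step 7: flows [0->1,1->3,4->1,2=3] -> levels [8 8 6 7 8]
Step 8: flows [0=1,1->3,1=4,3->2] -> levels [8 7 7 7 8]
Step 9: flows [0->1,1=3,4->1,2=3] -> levels [7 9 7 7 7]
Step 10: flows [1->0,1->3,1->4,2=3] -> levels [8 6 7 8 8]
Step 11: flows [0->1,3->1,4->1,3->2] -> levels [7 9 8 6 7]
Step 12: flows [1->0,1->3,1->4,2->3] -> levels [8 6 7 8 8]
  -> period-2 cycle: step 12 state = step 10 state; never stabilizes
  -> state at step 30: (30-10) mod 2 = 0, same as step 10 -> [8 6 7 8 8]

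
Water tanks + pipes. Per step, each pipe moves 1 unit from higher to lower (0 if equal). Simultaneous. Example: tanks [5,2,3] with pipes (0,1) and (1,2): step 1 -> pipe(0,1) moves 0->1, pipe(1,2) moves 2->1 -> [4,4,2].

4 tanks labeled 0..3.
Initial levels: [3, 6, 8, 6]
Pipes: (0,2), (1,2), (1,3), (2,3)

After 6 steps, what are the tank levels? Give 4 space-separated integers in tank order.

Step 1: flows [2->0,2->1,1=3,2->3] -> levels [4 7 5 7]
Step 2: flows [2->0,1->2,1=3,3->2] -> levels [5 6 6 6]
Step 3: flows [2->0,1=2,1=3,2=3] -> levels [6 6 5 6]
Step 4: flows [0->2,1->2,1=3,3->2] -> levels [5 5 8 5]
Step 5: flows [2->0,2->1,1=3,2->3] -> levels [6 6 5 6]
  -> period-2 cycle: step 5 state = step 3 state
  -> state at step 6: (6-3) mod 2 = 1, same as step 4 -> [5 5 8 5]

Answer: 5 5 8 5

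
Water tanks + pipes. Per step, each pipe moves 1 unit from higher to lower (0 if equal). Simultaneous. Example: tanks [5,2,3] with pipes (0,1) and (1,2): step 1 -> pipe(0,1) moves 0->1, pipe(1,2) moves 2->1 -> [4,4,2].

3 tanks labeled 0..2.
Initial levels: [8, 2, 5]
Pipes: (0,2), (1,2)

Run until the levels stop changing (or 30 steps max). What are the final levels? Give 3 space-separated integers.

Answer: 5 5 5

Derivation:
Step 1: flows [0->2,2->1] -> levels [7 3 5]
Step 2: flows [0->2,2->1] -> levels [6 4 5]
Step 3: flows [0->2,2->1] -> levels [5 5 5]
Step 4: flows [0=2,1=2] -> levels [5 5 5]
  -> stable (no change)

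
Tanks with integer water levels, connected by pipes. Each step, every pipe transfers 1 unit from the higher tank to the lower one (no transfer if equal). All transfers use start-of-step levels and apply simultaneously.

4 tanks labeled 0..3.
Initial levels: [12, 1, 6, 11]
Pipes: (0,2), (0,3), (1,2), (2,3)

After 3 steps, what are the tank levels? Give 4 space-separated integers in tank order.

Step 1: flows [0->2,0->3,2->1,3->2] -> levels [10 2 7 11]
Step 2: flows [0->2,3->0,2->1,3->2] -> levels [10 3 8 9]
Step 3: flows [0->2,0->3,2->1,3->2] -> levels [8 4 9 9]

Answer: 8 4 9 9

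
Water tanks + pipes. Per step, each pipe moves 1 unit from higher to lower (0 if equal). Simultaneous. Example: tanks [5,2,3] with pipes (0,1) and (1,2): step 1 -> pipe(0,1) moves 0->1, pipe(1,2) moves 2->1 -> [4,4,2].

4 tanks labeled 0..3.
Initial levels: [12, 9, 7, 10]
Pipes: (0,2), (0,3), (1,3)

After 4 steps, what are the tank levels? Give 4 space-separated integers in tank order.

Step 1: flows [0->2,0->3,3->1] -> levels [10 10 8 10]
Step 2: flows [0->2,0=3,1=3] -> levels [9 10 9 10]
Step 3: flows [0=2,3->0,1=3] -> levels [10 10 9 9]
Step 4: flows [0->2,0->3,1->3] -> levels [8 9 10 11]

Answer: 8 9 10 11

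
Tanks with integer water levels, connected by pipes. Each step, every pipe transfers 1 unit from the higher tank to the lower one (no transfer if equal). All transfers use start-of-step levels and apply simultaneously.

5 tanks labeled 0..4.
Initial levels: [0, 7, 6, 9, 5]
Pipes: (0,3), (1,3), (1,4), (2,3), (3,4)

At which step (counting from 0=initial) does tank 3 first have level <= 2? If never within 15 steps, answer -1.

Answer: -1

Derivation:
Step 1: flows [3->0,3->1,1->4,3->2,3->4] -> levels [1 7 7 5 7]
Step 2: flows [3->0,1->3,1=4,2->3,4->3] -> levels [2 6 6 7 6]
Step 3: flows [3->0,3->1,1=4,3->2,3->4] -> levels [3 7 7 3 7]
Step 4: flows [0=3,1->3,1=4,2->3,4->3] -> levels [3 6 6 6 6]
Step 5: flows [3->0,1=3,1=4,2=3,3=4] -> levels [4 6 6 5 6]
Step 6: flows [3->0,1->3,1=4,2->3,4->3] -> levels [5 5 5 7 5]
Step 7: flows [3->0,3->1,1=4,3->2,3->4] -> levels [6 6 6 3 6]
Step 8: flows [0->3,1->3,1=4,2->3,4->3] -> levels [5 5 5 7 5]
  -> period-2 cycle (repeats step 6); tank 3 never drops to <=2
Tank 3 never reaches <=2 within 15 steps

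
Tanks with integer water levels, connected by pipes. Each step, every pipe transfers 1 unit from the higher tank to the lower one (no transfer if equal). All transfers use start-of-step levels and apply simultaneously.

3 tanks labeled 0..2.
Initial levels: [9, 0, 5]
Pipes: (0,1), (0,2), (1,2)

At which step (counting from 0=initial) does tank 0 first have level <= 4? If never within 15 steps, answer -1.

Step 1: flows [0->1,0->2,2->1] -> levels [7 2 5]
Step 2: flows [0->1,0->2,2->1] -> levels [5 4 5]
Step 3: flows [0->1,0=2,2->1] -> levels [4 6 4]
Tank 0 first reaches <=4 at step 3

Answer: 3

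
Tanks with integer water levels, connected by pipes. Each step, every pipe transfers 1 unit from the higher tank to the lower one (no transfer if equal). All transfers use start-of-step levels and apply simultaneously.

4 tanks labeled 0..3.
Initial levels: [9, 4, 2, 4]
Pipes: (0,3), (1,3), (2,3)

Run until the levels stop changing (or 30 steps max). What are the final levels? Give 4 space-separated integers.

Answer: 5 5 5 4

Derivation:
Step 1: flows [0->3,1=3,3->2] -> levels [8 4 3 4]
Step 2: flows [0->3,1=3,3->2] -> levels [7 4 4 4]
Step 3: flows [0->3,1=3,2=3] -> levels [6 4 4 5]
Step 4: flows [0->3,3->1,3->2] -> levels [5 5 5 4]
Step 5: flows [0->3,1->3,2->3] -> levels [4 4 4 7]
Step 6: flows [3->0,3->1,3->2] -> levels [5 5 5 4]
  -> period-2 cycle: step 6 state = step 4 state; never stabilizes
  -> state at step 30: (30-4) mod 2 = 0, same as step 4 -> [5 5 5 4]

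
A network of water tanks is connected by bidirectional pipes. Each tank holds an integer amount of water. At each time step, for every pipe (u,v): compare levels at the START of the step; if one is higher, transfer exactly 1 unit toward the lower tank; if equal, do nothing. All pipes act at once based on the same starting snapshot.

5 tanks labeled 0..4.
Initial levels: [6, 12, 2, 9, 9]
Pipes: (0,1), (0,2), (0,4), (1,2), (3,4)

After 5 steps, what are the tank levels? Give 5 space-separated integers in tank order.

Answer: 6 8 8 7 9

Derivation:
Step 1: flows [1->0,0->2,4->0,1->2,3=4] -> levels [7 10 4 9 8]
Step 2: flows [1->0,0->2,4->0,1->2,3->4] -> levels [8 8 6 8 8]
Step 3: flows [0=1,0->2,0=4,1->2,3=4] -> levels [7 7 8 8 8]
Step 4: flows [0=1,2->0,4->0,2->1,3=4] -> levels [9 8 6 8 7]
Step 5: flows [0->1,0->2,0->4,1->2,3->4] -> levels [6 8 8 7 9]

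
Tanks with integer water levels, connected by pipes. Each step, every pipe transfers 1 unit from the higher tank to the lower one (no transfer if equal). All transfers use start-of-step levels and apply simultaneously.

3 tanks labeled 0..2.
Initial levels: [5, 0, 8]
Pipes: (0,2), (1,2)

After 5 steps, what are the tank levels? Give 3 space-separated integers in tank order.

Answer: 4 4 5

Derivation:
Step 1: flows [2->0,2->1] -> levels [6 1 6]
Step 2: flows [0=2,2->1] -> levels [6 2 5]
Step 3: flows [0->2,2->1] -> levels [5 3 5]
Step 4: flows [0=2,2->1] -> levels [5 4 4]
Step 5: flows [0->2,1=2] -> levels [4 4 5]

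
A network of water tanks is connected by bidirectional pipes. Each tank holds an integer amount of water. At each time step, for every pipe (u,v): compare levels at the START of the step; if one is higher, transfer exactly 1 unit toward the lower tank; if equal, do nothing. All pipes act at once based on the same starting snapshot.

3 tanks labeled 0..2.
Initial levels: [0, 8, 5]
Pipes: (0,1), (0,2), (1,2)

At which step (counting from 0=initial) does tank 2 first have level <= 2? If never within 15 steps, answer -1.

Answer: -1

Derivation:
Step 1: flows [1->0,2->0,1->2] -> levels [2 6 5]
Step 2: flows [1->0,2->0,1->2] -> levels [4 4 5]
Step 3: flows [0=1,2->0,2->1] -> levels [5 5 3]
Step 4: flows [0=1,0->2,1->2] -> levels [4 4 5]
  -> period-2 cycle (repeats step 2); tank 2 never drops to <=2
Tank 2 never reaches <=2 within 15 steps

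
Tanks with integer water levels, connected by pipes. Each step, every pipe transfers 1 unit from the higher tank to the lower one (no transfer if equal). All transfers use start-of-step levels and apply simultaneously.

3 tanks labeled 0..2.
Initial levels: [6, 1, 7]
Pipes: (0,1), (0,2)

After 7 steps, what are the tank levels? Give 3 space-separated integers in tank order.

Step 1: flows [0->1,2->0] -> levels [6 2 6]
Step 2: flows [0->1,0=2] -> levels [5 3 6]
Step 3: flows [0->1,2->0] -> levels [5 4 5]
Step 4: flows [0->1,0=2] -> levels [4 5 5]
Step 5: flows [1->0,2->0] -> levels [6 4 4]
Step 6: flows [0->1,0->2] -> levels [4 5 5]
  -> period-2 cycle: step 6 state = step 4 state
  -> state at step 7: (7-4) mod 2 = 1, same as step 5 -> [6 4 4]

Answer: 6 4 4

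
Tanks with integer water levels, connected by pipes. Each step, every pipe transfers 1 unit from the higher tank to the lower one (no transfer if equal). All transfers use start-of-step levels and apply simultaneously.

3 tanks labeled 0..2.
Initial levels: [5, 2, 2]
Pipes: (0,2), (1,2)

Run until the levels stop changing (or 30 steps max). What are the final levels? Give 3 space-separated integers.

Step 1: flows [0->2,1=2] -> levels [4 2 3]
Step 2: flows [0->2,2->1] -> levels [3 3 3]
Step 3: flows [0=2,1=2] -> levels [3 3 3]
  -> stable (no change)

Answer: 3 3 3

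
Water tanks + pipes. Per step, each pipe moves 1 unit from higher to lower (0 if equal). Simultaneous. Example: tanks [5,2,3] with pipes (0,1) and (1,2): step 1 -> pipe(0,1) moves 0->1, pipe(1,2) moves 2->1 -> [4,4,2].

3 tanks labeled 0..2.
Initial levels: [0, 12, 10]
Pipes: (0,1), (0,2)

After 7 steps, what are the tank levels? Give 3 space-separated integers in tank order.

Answer: 6 8 8

Derivation:
Step 1: flows [1->0,2->0] -> levels [2 11 9]
Step 2: flows [1->0,2->0] -> levels [4 10 8]
Step 3: flows [1->0,2->0] -> levels [6 9 7]
Step 4: flows [1->0,2->0] -> levels [8 8 6]
Step 5: flows [0=1,0->2] -> levels [7 8 7]
Step 6: flows [1->0,0=2] -> levels [8 7 7]
Step 7: flows [0->1,0->2] -> levels [6 8 8]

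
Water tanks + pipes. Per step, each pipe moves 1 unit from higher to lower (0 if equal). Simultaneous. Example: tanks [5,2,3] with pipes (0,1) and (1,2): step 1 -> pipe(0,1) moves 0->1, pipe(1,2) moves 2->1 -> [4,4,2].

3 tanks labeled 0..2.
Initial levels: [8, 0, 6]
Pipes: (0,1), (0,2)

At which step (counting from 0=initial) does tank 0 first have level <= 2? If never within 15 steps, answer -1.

Step 1: flows [0->1,0->2] -> levels [6 1 7]
Step 2: flows [0->1,2->0] -> levels [6 2 6]
Step 3: flows [0->1,0=2] -> levels [5 3 6]
Step 4: flows [0->1,2->0] -> levels [5 4 5]
Step 5: flows [0->1,0=2] -> levels [4 5 5]
Step 6: flows [1->0,2->0] -> levels [6 4 4]
Step 7: flows [0->1,0->2] -> levels [4 5 5]
  -> period-2 cycle (repeats step 5); tank 0 never drops to <=2
Tank 0 never reaches <=2 within 15 steps

Answer: -1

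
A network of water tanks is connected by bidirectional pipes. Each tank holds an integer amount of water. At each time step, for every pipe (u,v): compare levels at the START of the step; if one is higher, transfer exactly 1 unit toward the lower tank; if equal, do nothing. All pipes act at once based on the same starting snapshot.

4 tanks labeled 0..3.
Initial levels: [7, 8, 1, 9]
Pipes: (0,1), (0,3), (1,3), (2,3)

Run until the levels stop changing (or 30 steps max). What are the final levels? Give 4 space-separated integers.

Answer: 5 6 6 8

Derivation:
Step 1: flows [1->0,3->0,3->1,3->2] -> levels [9 8 2 6]
Step 2: flows [0->1,0->3,1->3,3->2] -> levels [7 8 3 7]
Step 3: flows [1->0,0=3,1->3,3->2] -> levels [8 6 4 7]
Step 4: flows [0->1,0->3,3->1,3->2] -> levels [6 8 5 6]
Step 5: flows [1->0,0=3,1->3,3->2] -> levels [7 6 6 6]
Step 6: flows [0->1,0->3,1=3,2=3] -> levels [5 7 6 7]
Step 7: flows [1->0,3->0,1=3,3->2] -> levels [7 6 7 5]
Step 8: flows [0->1,0->3,1->3,2->3] -> levels [5 6 6 8]
Step 9: flows [1->0,3->0,3->1,3->2] -> levels [7 6 7 5]
  -> period-2 cycle: step 9 state = step 7 state; never stabilizes
  -> state at step 30: (30-7) mod 2 = 1, same as step 8 -> [5 6 6 8]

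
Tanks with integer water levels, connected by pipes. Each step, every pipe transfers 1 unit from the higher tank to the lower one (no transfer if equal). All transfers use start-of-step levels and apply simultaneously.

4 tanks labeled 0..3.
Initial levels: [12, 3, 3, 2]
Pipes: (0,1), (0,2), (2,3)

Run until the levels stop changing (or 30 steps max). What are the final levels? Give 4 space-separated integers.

Step 1: flows [0->1,0->2,2->3] -> levels [10 4 3 3]
Step 2: flows [0->1,0->2,2=3] -> levels [8 5 4 3]
Step 3: flows [0->1,0->2,2->3] -> levels [6 6 4 4]
Step 4: flows [0=1,0->2,2=3] -> levels [5 6 5 4]
Step 5: flows [1->0,0=2,2->3] -> levels [6 5 4 5]
Step 6: flows [0->1,0->2,3->2] -> levels [4 6 6 4]
Step 7: flows [1->0,2->0,2->3] -> levels [6 5 4 5]
  -> period-2 cycle: step 7 state = step 5 state; never stabilizes
  -> state at step 30: (30-5) mod 2 = 1, same as step 6 -> [4 6 6 4]

Answer: 4 6 6 4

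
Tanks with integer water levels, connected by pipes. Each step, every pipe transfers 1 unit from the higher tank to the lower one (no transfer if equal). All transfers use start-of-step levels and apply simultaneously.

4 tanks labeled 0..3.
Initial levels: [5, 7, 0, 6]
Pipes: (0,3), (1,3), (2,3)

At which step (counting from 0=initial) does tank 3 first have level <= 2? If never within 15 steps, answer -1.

Answer: -1

Derivation:
Step 1: flows [3->0,1->3,3->2] -> levels [6 6 1 5]
Step 2: flows [0->3,1->3,3->2] -> levels [5 5 2 6]
Step 3: flows [3->0,3->1,3->2] -> levels [6 6 3 3]
Step 4: flows [0->3,1->3,2=3] -> levels [5 5 3 5]
Step 5: flows [0=3,1=3,3->2] -> levels [5 5 4 4]
Step 6: flows [0->3,1->3,2=3] -> levels [4 4 4 6]
Step 7: flows [3->0,3->1,3->2] -> levels [5 5 5 3]
Step 8: flows [0->3,1->3,2->3] -> levels [4 4 4 6]
  -> period-2 cycle (repeats step 6); tank 3 never drops to <=2
Tank 3 never reaches <=2 within 15 steps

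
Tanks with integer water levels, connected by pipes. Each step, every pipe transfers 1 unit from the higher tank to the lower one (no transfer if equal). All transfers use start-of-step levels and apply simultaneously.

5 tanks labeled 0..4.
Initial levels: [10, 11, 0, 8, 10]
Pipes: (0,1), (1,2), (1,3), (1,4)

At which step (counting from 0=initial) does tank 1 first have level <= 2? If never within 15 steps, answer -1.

Step 1: flows [1->0,1->2,1->3,1->4] -> levels [11 7 1 9 11]
Step 2: flows [0->1,1->2,3->1,4->1] -> levels [10 9 2 8 10]
Step 3: flows [0->1,1->2,1->3,4->1] -> levels [9 9 3 9 9]
Step 4: flows [0=1,1->2,1=3,1=4] -> levels [9 8 4 9 9]
Step 5: flows [0->1,1->2,3->1,4->1] -> levels [8 10 5 8 8]
Step 6: flows [1->0,1->2,1->3,1->4] -> levels [9 6 6 9 9]
Step 7: flows [0->1,1=2,3->1,4->1] -> levels [8 9 6 8 8]
Step 8: flows [1->0,1->2,1->3,1->4] -> levels [9 5 7 9 9]
Step 9: flows [0->1,2->1,3->1,4->1] -> levels [8 9 6 8 8]
  -> period-2 cycle (repeats step 7); tank 1 never drops to <=2
Tank 1 never reaches <=2 within 15 steps

Answer: -1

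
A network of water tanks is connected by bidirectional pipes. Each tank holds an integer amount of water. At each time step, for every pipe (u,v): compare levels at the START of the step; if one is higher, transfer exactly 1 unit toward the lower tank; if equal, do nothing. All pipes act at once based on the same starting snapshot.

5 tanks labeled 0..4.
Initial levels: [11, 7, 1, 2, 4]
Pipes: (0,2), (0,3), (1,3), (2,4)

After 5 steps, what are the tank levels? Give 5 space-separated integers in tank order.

Step 1: flows [0->2,0->3,1->3,4->2] -> levels [9 6 3 4 3]
Step 2: flows [0->2,0->3,1->3,2=4] -> levels [7 5 4 6 3]
Step 3: flows [0->2,0->3,3->1,2->4] -> levels [5 6 4 6 4]
Step 4: flows [0->2,3->0,1=3,2=4] -> levels [5 6 5 5 4]
Step 5: flows [0=2,0=3,1->3,2->4] -> levels [5 5 4 6 5]

Answer: 5 5 4 6 5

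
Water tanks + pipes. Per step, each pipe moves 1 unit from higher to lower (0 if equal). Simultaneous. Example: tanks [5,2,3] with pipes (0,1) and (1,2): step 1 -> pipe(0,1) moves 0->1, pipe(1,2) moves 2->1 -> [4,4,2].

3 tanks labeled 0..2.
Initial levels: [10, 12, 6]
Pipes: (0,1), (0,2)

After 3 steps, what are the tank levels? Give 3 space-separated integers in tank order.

Step 1: flows [1->0,0->2] -> levels [10 11 7]
Step 2: flows [1->0,0->2] -> levels [10 10 8]
Step 3: flows [0=1,0->2] -> levels [9 10 9]

Answer: 9 10 9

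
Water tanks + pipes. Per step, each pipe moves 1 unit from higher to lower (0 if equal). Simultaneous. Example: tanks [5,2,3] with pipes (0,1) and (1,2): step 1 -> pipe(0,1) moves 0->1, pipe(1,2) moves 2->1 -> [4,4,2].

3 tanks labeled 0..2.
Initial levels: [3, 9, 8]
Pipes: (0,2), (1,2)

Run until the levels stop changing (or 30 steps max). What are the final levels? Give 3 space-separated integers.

Answer: 7 7 6

Derivation:
Step 1: flows [2->0,1->2] -> levels [4 8 8]
Step 2: flows [2->0,1=2] -> levels [5 8 7]
Step 3: flows [2->0,1->2] -> levels [6 7 7]
Step 4: flows [2->0,1=2] -> levels [7 7 6]
Step 5: flows [0->2,1->2] -> levels [6 6 8]
Step 6: flows [2->0,2->1] -> levels [7 7 6]
  -> period-2 cycle: step 6 state = step 4 state; never stabilizes
  -> state at step 30: (30-4) mod 2 = 0, same as step 4 -> [7 7 6]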